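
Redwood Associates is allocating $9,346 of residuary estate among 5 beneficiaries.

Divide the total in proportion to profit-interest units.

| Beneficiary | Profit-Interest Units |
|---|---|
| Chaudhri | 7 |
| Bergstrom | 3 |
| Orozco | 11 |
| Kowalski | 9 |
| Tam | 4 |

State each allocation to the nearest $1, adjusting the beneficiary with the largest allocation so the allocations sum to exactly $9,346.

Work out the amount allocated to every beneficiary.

Profit-interest units total: 34.
Pro-rata amounts: Chaudhri 7/34 × $9,346 = 1,924.18; Bergstrom 3/34 × $9,346 = 824.65; Orozco 11/34 × $9,346 = 3,023.71; Kowalski 9/34 × $9,346 = 2,473.94; Tam 4/34 × $9,346 = 1,099.53.
After rounding ($1): Chaudhri $1,924; Bergstrom $825; Orozco $3,024; Kowalski $2,474; Tam $1,100. Sum = $9,347.
Difference $9,346 − $9,347 = −$1 applied to largest allocation (Orozco): Orozco becomes $3,023.

Chaudhri: $1,924 · Bergstrom: $825 · Orozco: $3,023 · Kowalski: $2,474 · Tam: $1,100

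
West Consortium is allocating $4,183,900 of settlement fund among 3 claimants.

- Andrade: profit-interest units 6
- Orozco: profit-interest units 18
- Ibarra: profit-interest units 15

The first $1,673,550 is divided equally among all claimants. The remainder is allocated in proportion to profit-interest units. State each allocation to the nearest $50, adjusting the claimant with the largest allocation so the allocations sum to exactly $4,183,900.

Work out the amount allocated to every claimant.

Andrade: $944,050 | Orozco: $1,716,500 | Ibarra: $1,523,350

$1,673,550 shared equally gives $557,850 per claimant.
Remainder $2,510,350 by profit-interest units (total 39): Andrade 386,207.69 → $386,200; Orozco 1,158,623.08 → $1,158,600; Ibarra 965,519.23 → $965,500.
Rounding difference +$50 on remainder applied to Orozco.
Totals: Andrade $557,850 + $386,200 = $944,050; Orozco $557,850 + $1,158,650 = $1,716,500; Ibarra $557,850 + $965,500 = $1,523,350.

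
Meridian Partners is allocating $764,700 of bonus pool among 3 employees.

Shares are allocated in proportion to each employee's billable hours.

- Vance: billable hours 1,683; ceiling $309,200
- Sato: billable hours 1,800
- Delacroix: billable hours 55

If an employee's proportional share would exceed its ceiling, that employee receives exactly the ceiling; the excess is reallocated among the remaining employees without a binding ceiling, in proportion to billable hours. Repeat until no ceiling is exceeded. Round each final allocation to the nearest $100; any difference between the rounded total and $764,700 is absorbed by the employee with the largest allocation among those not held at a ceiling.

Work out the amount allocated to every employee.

Vance: $309,200; Sato: $442,000; Delacroix: $13,500

Sum of billable hours: 3,538.
Proportional shares (ignoring caps): Vance 363,762.04; Sato 389,050.31; Delacroix 11,887.65.
Capped: Vance ($309,200); balance $455,500 reallocated over remaining billable hours 1,855.
Remaining shares: Sato 441,994.61 → $442,000; Delacroix 13,505.39 → $13,500.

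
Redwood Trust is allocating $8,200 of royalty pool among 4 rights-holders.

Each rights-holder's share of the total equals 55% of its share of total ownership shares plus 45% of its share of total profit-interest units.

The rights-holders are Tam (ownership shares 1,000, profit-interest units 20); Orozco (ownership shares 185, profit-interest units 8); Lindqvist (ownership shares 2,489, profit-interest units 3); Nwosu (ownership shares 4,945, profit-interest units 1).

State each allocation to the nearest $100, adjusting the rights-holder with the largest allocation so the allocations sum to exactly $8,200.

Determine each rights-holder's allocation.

Ownership shares total 8,619; profit-interest units total 32.
Composite weights (55% ownership shares + 45% profit-interest units): Tam 0.3451; Orozco 0.1243; Lindqvist 0.2010; Nwosu 0.3296.
Unrounded shares: Tam 2,829.51; Orozco 1,019.30; Lindqvist 1,648.34; Nwosu 2,702.85.
Rounded to nearest $100: Tam $2,800; Orozco $1,000; Lindqvist $1,600; Nwosu $2,700. Sum = $8,100.
Difference $8,200 − $8,100 = +$100 applied to largest allocation (Tam): Tam becomes $2,900.

Tam: $2,900 | Orozco: $1,000 | Lindqvist: $1,600 | Nwosu: $2,700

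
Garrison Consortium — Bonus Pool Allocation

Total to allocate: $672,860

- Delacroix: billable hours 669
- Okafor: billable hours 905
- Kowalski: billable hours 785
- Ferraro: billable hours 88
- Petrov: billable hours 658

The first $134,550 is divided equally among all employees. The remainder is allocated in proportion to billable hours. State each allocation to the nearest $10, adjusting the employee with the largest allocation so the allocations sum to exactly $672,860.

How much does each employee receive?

$134,550 shared equally gives $26,910 per employee.
Remainder $538,310 by billable hours (total 3,105): Delacroix 115,983.70 → $115,980; Okafor 156,898.73 → $156,900; Kowalski 136,094.48 → $136,090; Ferraro 15,256.45 → $15,260; Petrov 114,076.64 → $114,080.
Totals: Delacroix $26,910 + $115,980 = $142,890; Okafor $26,910 + $156,900 = $183,810; Kowalski $26,910 + $136,090 = $163,000; Ferraro $26,910 + $15,260 = $42,170; Petrov $26,910 + $114,080 = $140,990.

Delacroix: $142,890 · Okafor: $183,810 · Kowalski: $163,000 · Ferraro: $42,170 · Petrov: $140,990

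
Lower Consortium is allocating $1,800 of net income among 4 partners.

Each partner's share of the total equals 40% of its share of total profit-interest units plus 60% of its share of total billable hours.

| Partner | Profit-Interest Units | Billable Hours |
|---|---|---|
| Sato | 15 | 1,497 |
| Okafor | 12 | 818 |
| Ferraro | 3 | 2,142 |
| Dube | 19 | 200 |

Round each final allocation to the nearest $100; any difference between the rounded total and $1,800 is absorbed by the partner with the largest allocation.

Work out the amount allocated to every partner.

Totals — profit-interest units 49, billable hours 4,657.
Composite weights (40% profit-interest units + 60% billable hours): Sato 0.3153; Okafor 0.2033; Ferraro 0.3005; Dube 0.1809.
Unrounded shares: Sato 567.58; Okafor 366.03; Ferraro 540.83; Dube 325.57.
At nearest $100: Sato $600; Okafor $400; Ferraro $500; Dube $300. Sum = $1,800.
No rounding difference to absorb.

Sato: $600; Okafor: $400; Ferraro: $500; Dube: $300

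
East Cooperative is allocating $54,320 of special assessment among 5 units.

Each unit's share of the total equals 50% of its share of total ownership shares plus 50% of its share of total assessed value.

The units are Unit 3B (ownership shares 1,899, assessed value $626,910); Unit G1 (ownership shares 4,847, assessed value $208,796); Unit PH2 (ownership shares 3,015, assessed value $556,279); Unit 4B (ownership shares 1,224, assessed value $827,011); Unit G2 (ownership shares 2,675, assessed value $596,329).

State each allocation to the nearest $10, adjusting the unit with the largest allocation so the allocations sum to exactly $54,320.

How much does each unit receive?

Unit 3B: $9,820 | Unit G1: $11,660 | Unit PH2: $11,360 | Unit 4B: $10,410 | Unit G2: $11,070

Ownership shares total 13,660; assessed value total 2,815,325.
Combined weights (50% ownership shares + 50% assessed value): Unit 3B 0.1808; Unit G1 0.2145; Unit PH2 0.2092; Unit 4B 0.1917; Unit G2 0.2038.
Raw shares: Unit 3B 9,823.68; Unit G1 11,651.52; Unit PH2 11,361.22; Unit 4B 10,412.00; Unit G2 11,071.57.
Rounded to nearest $10: Unit 3B $9,820; Unit G1 $11,650; Unit PH2 $11,360; Unit 4B $10,410; Unit G2 $11,070. Sum = $54,310.
Difference $54,320 − $54,310 = +$10 applied to largest allocation (Unit G1): Unit G1 becomes $11,660.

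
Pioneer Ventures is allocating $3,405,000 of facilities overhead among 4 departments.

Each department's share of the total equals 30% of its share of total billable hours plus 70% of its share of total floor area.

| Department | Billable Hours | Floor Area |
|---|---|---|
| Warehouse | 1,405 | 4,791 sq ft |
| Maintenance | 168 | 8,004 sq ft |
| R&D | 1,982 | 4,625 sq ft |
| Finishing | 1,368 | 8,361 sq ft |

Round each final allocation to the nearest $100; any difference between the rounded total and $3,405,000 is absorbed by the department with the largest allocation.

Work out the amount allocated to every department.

Warehouse: $734,500 · Maintenance: $774,800 · R&D: $838,800 · Finishing: $1,056,900

Totals — billable hours 4,923, floor area 25,781.
Combined weights (30% billable hours + 70% floor area): Warehouse 0.2157; Maintenance 0.2276; R&D 0.2464; Finishing 0.3104.
Raw shares: Warehouse 734,467.68; Maintenance 774,843.48; R&D 838,845.54; Finishing 1,056,843.29.
After rounding ($100): Warehouse $734,500; Maintenance $774,800; R&D $838,800; Finishing $1,056,800. Sum = $3,404,900.
Difference $3,405,000 − $3,404,900 = +$100 applied to largest allocation (Finishing): Finishing becomes $1,056,900.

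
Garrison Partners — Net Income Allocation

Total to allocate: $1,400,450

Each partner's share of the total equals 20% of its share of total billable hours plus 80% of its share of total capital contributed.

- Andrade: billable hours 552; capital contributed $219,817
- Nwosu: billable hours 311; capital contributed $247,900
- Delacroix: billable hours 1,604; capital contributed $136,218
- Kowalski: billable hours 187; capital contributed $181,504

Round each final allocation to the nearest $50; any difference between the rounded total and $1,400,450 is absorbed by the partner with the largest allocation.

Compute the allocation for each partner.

Andrade: $371,800; Nwosu: $386,400; Delacroix: $363,600; Kowalski: $278,650

Billable hours total 2,654; capital contributed total 785,439.
Blended shares (20% billable hours + 80% capital contributed): Andrade 0.2655; Nwosu 0.2759; Delacroix 0.2596; Kowalski 0.1990.
Raw shares: Andrade 371,805.06; Nwosu 386,429.05; Delacroix 363,581.26; Kowalski 278,634.63.
Rounded to nearest $50: Andrade $371,800; Nwosu $386,450; Delacroix $363,600; Kowalski $278,650. Sum = $1,400,500.
Difference $1,400,450 − $1,400,500 = −$50 applied to largest allocation (Nwosu): Nwosu becomes $386,400.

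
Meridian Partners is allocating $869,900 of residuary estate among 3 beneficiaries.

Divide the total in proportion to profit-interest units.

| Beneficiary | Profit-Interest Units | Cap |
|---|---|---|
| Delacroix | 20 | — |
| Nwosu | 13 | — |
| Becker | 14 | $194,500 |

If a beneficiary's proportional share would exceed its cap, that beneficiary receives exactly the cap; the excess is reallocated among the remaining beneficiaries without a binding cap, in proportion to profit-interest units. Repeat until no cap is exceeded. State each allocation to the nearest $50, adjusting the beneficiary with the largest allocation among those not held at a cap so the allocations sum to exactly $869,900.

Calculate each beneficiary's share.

Combined profit-interest units = 47.
Pro-rata shares before constraints: Delacroix 370,170.21; Nwosu 240,610.64; Becker 259,119.15.
Cap binds for Becker ($194,500); remaining pool $675,400 reallocated over remaining profit-interest units 33.
Remaining shares: Delacroix 409,333.33 → $409,350; Nwosu 266,066.67 → $266,050.

Delacroix: $409,350; Nwosu: $266,050; Becker: $194,500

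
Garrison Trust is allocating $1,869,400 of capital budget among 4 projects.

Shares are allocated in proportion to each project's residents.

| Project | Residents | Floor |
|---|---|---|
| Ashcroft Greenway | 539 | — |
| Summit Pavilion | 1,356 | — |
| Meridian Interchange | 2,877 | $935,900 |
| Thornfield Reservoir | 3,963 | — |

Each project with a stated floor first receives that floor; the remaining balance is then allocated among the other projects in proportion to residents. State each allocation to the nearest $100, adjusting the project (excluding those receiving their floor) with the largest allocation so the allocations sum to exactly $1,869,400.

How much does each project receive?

Ashcroft Greenway: $85,900; Summit Pavilion: $216,100; Meridian Interchange: $935,900; Thornfield Reservoir: $631,500

Guaranteed amounts: Meridian Interchange $935,900. Balance $933,500.
Balance split over remaining residents 5,858: Ashcroft Greenway 85,892.20 → $85,900; Summit Pavilion 216,085.01 → $216,100; Thornfield Reservoir 631,522.79 → $631,500.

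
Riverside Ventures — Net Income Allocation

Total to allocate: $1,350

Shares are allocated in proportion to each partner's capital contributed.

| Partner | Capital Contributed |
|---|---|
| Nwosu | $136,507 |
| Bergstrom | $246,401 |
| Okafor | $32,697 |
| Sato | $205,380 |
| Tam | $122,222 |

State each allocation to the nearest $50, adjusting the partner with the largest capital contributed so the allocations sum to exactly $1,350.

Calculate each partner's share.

Combined capital contributed = 743,207.
Unrounded shares: Nwosu 136,507/743,207 × $1,350 = 247.96; Bergstrom 246,401/743,207 × $1,350 = 447.58; Okafor 32,697/743,207 × $1,350 = 59.39; Sato 205,380/743,207 × $1,350 = 373.06; Tam 122,222/743,207 × $1,350 = 222.01.
After rounding ($50): Nwosu $250; Bergstrom $450; Okafor $50; Sato $350; Tam $200. Sum = $1,300.
Difference $1,350 − $1,300 = +$50 applied to largest capital contributed (Bergstrom): Bergstrom becomes $500.

Nwosu: $250 | Bergstrom: $500 | Okafor: $50 | Sato: $350 | Tam: $200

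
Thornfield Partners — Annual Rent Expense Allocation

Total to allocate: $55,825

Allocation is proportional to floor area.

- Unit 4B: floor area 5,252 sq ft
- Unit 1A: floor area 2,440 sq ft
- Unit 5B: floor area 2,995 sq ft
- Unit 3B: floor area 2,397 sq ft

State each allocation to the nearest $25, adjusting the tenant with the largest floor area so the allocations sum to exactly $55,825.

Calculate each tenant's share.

Sum of floor area: 5,252 + 2,440 + 2,995 + 2,397 = 13,084.
Raw shares: Unit 4B 22,408.51; Unit 1A 10,410.65; Unit 5B 12,778.65; Unit 3B 10,227.19.
At nearest $25: Unit 4B $22,400; Unit 1A $10,400; Unit 5B $12,775; Unit 3B $10,225. Sum = $55,800.
Difference $55,825 − $55,800 = +$25 applied to largest floor area (Unit 4B): Unit 4B becomes $22,425.

Unit 4B: $22,425 | Unit 1A: $10,400 | Unit 5B: $12,775 | Unit 3B: $10,225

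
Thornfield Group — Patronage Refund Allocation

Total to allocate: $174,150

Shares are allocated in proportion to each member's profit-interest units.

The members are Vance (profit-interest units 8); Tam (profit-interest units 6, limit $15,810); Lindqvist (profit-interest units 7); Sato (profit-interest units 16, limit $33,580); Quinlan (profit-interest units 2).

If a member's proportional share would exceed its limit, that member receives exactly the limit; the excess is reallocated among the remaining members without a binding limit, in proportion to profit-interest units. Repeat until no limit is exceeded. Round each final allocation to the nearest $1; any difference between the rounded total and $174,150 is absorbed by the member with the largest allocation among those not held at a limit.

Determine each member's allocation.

Vance: $58,710 · Tam: $15,810 · Lindqvist: $51,372 · Sato: $33,580 · Quinlan: $14,678

Sum of profit-interest units: 39.
Unconstrained shares: Vance 35,723.08; Tam 26,792.31; Lindqvist 31,257.69; Sato 71,446.15; Quinlan 8,930.77.
Capped: Tam ($15,810), Sato ($33,580); remaining pool $124,760 reallocated over remaining profit-interest units 17.
Remaining shares: Vance 58,710.59 → $58,711; Lindqvist 51,371.76 → $51,372; Quinlan 14,677.65 → $14,678.
Rounding difference −$1 applied to Vance → $58,710.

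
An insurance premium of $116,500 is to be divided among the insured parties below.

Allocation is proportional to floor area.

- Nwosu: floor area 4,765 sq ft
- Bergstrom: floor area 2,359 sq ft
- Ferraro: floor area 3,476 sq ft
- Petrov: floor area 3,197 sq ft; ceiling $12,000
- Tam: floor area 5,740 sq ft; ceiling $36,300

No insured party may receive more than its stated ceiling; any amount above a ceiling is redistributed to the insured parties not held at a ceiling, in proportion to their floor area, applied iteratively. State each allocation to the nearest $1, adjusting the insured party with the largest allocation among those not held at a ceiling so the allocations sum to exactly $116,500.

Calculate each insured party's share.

Floor area total: 19,537.
Proportional shares (ignoring caps): Nwosu 28,413.91; Bergstrom 14,066.82; Ferraro 20,727.54; Petrov 19,063.85; Tam 34,227.88.
Cap binds for Petrov ($12,000); residual $104,500 reallocated over remaining floor area 16,340.
Cap binds for Tam ($36,300); residual $68,200 reallocated over remaining floor area 10,600.
Remaining shares: Nwosu 30,657.83 → $30,658; Bergstrom 15,177.72 → $15,178; Ferraro 22,364.45 → $22,364.

Nwosu: $30,658 | Bergstrom: $15,178 | Ferraro: $22,364 | Petrov: $12,000 | Tam: $36,300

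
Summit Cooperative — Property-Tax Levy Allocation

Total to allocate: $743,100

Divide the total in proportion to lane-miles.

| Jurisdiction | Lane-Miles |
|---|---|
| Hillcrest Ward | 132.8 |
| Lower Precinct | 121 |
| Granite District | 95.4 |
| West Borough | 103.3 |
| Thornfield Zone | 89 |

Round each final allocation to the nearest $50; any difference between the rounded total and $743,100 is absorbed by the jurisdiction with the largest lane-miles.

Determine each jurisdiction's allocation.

Hillcrest Ward: $182,250 · Lower Precinct: $166,050 · Granite District: $130,900 · West Borough: $141,750 · Thornfield Zone: $122,150

Sum of lane-miles: 132.8 + 121 + 95.4 + 103.3 + 89 = 541.5.
Pro-rata amounts: Hillcrest Ward 182,241.33; Lower Precinct 166,048.20; Granite District 130,917.34; West Borough 141,758.50; Thornfield Zone 122,134.63.
After rounding ($50): Hillcrest Ward $182,250; Lower Precinct $166,050; Granite District $130,900; West Borough $141,750; Thornfield Zone $122,150. Sum = $743,100.
Rounded total matches; no reconciliation needed.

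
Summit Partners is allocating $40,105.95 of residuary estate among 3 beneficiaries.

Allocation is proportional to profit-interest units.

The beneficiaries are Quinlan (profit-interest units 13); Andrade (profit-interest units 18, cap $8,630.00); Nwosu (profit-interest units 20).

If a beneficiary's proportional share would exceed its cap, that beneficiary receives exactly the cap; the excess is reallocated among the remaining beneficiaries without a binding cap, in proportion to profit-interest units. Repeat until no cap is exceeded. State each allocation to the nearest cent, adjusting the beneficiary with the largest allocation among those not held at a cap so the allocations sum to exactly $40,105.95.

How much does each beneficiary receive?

Quinlan: $12,399.62; Andrade: $8,630.00; Nwosu: $19,076.33

Total profit-interest units = 51.
Unconstrained shares: Quinlan 10,223.0853; Andrade 14,155.0412; Nwosu 15,727.8235.
Held at cap: Andrade ($8,630.00); residual $31,475.95 reallocated over remaining profit-interest units 33.
Shares after redistribution: Quinlan 12,399.6167 → $12,399.62; Nwosu 19,076.3333 → $19,076.33.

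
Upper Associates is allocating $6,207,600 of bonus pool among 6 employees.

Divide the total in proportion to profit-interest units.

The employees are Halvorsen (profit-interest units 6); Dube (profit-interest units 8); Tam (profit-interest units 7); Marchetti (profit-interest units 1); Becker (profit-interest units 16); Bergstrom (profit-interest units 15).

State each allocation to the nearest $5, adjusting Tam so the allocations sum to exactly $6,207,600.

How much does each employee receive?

Halvorsen: $702,745 · Dube: $936,995 · Tam: $819,875 · Marchetti: $117,125 · Becker: $1,873,990 · Bergstrom: $1,756,870

Profit-interest units total: 53.
Pro-rata amounts: Halvorsen 6/53 × $6,207,600 = 702,747.17; Dube 8/53 × $6,207,600 = 936,996.23; Tam 7/53 × $6,207,600 = 819,871.70; Marchetti 1/53 × $6,207,600 = 117,124.53; Becker 16/53 × $6,207,600 = 1,873,992.45; Bergstrom 15/53 × $6,207,600 = 1,756,867.92.
At nearest $5: Halvorsen $702,745; Dube $936,995; Tam $819,870; Marchetti $117,125; Becker $1,873,990; Bergstrom $1,756,870. Sum = $6,207,595.
Difference $6,207,600 − $6,207,595 = +$5 applied to Tam: Tam becomes $819,875.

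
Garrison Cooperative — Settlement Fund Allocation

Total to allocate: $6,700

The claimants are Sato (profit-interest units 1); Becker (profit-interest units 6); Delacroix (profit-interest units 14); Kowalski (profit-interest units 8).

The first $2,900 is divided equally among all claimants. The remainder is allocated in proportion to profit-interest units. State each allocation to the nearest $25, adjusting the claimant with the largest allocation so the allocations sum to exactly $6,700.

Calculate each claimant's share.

Sato: $850 | Becker: $1,500 | Delacroix: $2,575 | Kowalski: $1,775

Equal tier: $2,900 ÷ 4 = $725 apiece.
Remainder $3,800 by profit-interest units (total 29): Sato 131.03 → $125; Becker 786.21 → $775; Delacroix 1,834.48 → $1,825; Kowalski 1,048.28 → $1,050.
Rounding difference +$25 on remainder applied to Delacroix.
Totals: Sato $725 + $125 = $850; Becker $725 + $775 = $1,500; Delacroix $725 + $1,850 = $2,575; Kowalski $725 + $1,050 = $1,775.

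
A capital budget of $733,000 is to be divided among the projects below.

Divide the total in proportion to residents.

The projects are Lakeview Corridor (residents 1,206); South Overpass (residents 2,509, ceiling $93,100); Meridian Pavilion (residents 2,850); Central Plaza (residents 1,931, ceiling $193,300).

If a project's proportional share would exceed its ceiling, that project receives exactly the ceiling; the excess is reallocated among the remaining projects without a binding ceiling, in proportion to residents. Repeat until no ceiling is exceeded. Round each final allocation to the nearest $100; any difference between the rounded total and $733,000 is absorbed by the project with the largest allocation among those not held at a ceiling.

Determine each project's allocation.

Lakeview Corridor: $132,800 · South Overpass: $93,100 · Meridian Pavilion: $313,800 · Central Plaza: $193,300

Combined residents = 8,496.
Unconstrained shares: Lakeview Corridor 104,048.73; South Overpass 216,466.22; Meridian Pavilion 245,886.30; Central Plaza 166,598.75.
Cap binds for South Overpass ($93,100); balance $639,900 reallocated over remaining residents 5,987.
Cap binds for Central Plaza ($193,300); balance $446,600 reallocated over remaining residents 4,056.
Remaining shares: Lakeview Corridor 132,790.83 → $132,800; Meridian Pavilion 313,809.17 → $313,800.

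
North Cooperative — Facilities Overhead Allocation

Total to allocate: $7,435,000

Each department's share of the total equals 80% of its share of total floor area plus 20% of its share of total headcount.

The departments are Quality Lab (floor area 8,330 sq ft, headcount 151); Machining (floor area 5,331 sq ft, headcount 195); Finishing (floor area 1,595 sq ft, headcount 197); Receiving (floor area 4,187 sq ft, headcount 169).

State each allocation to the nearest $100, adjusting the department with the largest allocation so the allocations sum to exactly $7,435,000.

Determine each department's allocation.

Floor area total 19,443; headcount total 712.
Blended shares (80% floor area + 20% headcount): Quality Lab 0.3852; Machining 0.2741; Finishing 0.1210; Receiving 0.2197.
Proportional shares: Quality Lab 2,863,673.46; Machining 2,038,113.03; Finishing 899,373.37; Receiving 1,633,840.14.
After rounding ($100): Quality Lab $2,863,700; Machining $2,038,100; Finishing $899,400; Receiving $1,633,800. Sum = $7,435,000.
Sum already equals the total — no adjustment.

Quality Lab: $2,863,700; Machining: $2,038,100; Finishing: $899,400; Receiving: $1,633,800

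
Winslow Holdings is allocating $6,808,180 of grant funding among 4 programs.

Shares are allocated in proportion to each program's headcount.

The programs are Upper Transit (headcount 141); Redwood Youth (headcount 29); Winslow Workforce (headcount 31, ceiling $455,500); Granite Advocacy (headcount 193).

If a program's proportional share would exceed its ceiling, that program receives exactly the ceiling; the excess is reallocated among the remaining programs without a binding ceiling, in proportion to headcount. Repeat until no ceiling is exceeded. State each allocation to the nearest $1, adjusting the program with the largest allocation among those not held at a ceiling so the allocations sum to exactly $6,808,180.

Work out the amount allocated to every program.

Combined headcount = 394.
Proportional shares (ignoring caps): Upper Transit 2,436,429.90; Redwood Youth 501,109.70; Winslow Workforce 535,668.98; Granite Advocacy 3,334,971.42.
Cap binds for Winslow Workforce ($455,500); residual $6,352,680 reallocated over remaining headcount 363.
Redistributed shares: Upper Transit 2,467,569.92 → $2,467,570; Redwood Youth 507,514.38 → $507,514; Granite Advocacy 3,377,595.70 → $3,377,596.

Upper Transit: $2,467,570; Redwood Youth: $507,514; Winslow Workforce: $455,500; Granite Advocacy: $3,377,596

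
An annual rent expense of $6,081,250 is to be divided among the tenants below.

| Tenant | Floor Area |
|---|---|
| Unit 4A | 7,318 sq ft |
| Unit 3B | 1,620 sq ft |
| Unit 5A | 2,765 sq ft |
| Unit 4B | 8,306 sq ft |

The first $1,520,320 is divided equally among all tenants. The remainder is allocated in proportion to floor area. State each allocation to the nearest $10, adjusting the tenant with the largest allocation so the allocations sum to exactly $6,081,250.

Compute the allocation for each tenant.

Equal tier: $1,520,320 ÷ 4 = $380,080 apiece.
Remainder $4,560,930 by floor area (total 20,009): Unit 4A 1,668,093.64 → $1,668,090; Unit 3B 369,269.16 → $369,270; Unit 5A 630,264.95 → $630,260; Unit 4B 1,893,302.24 → $1,893,300.
Rounding difference +$10 on remainder applied to Unit 4B.
Totals: Unit 4A $380,080 + $1,668,090 = $2,048,170; Unit 3B $380,080 + $369,270 = $749,350; Unit 5A $380,080 + $630,260 = $1,010,340; Unit 4B $380,080 + $1,893,310 = $2,273,390.

Unit 4A: $2,048,170; Unit 3B: $749,350; Unit 5A: $1,010,340; Unit 4B: $2,273,390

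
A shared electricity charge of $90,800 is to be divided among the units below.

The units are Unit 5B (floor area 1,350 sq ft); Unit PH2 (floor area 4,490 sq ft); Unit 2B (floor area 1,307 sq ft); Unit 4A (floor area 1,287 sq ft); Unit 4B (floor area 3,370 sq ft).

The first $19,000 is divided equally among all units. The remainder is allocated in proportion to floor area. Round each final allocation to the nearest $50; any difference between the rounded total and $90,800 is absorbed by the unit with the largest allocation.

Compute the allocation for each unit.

First tranche $19,000 split equally: $3,800 each.
Remainder $71,800 by floor area (total 11,804): Unit 5B 8,211.62 → $8,200; Unit PH2 27,311.25 → $27,300; Unit 2B 7,950.07 → $7,950; Unit 4A 7,828.41 → $7,850; Unit 4B 20,498.64 → $20,500.
Totals: Unit 5B $3,800 + $8,200 = $12,000; Unit PH2 $3,800 + $27,300 = $31,100; Unit 2B $3,800 + $7,950 = $11,750; Unit 4A $3,800 + $7,850 = $11,650; Unit 4B $3,800 + $20,500 = $24,300.

Unit 5B: $12,000 · Unit PH2: $31,100 · Unit 2B: $11,750 · Unit 4A: $11,650 · Unit 4B: $24,300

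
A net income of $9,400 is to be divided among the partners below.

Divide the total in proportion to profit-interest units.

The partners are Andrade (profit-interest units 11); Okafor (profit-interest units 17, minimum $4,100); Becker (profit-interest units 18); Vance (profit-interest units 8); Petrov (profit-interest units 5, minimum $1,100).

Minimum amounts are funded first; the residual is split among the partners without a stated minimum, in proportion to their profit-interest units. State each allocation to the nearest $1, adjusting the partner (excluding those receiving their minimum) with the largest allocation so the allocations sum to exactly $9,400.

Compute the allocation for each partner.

Guaranteed amounts: Okafor $4,100; Petrov $1,100. Remaining pool $4,200.
Remaining pool split over remaining profit-interest units 37: Andrade 1,248.65 → $1,249; Becker 2,043.24 → $2,043; Vance 908.11 → $908.

Andrade: $1,249 · Okafor: $4,100 · Becker: $2,043 · Vance: $908 · Petrov: $1,100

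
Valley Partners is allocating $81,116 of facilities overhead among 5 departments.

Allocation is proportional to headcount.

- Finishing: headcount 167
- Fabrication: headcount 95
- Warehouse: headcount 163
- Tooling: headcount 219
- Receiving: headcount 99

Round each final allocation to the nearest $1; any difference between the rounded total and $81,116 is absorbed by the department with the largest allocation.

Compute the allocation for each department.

Headcount total: 743.
Unrounded shares: Finishing 167/743 × $81,116 = 18,231.99; Fabrication 95/743 × $81,116 = 10,371.49; Warehouse 163/743 × $81,116 = 17,795.30; Tooling 219/743 × $81,116 = 23,909.02; Receiving 99/743 × $81,116 = 10,808.19.
At nearest $1: Finishing $18,232; Fabrication $10,371; Warehouse $17,795; Tooling $23,909; Receiving $10,808. Sum = $81,115.
Difference $81,116 − $81,115 = +$1 applied to largest allocation (Tooling): Tooling becomes $23,910.

Finishing: $18,232; Fabrication: $10,371; Warehouse: $17,795; Tooling: $23,910; Receiving: $10,808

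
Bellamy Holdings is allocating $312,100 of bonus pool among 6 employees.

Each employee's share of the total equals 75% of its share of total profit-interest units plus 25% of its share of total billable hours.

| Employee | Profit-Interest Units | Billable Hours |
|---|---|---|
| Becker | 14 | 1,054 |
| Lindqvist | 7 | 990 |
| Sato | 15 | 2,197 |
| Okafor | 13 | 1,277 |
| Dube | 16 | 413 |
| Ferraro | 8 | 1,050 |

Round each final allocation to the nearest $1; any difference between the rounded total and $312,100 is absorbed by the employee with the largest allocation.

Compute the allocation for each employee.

Becker: $56,671 · Lindqvist: $33,511 · Sato: $72,653 · Okafor: $55,957 · Dube: $55,920 · Ferraro: $37,388

Totals — profit-interest units 73, billable hours 6,981.
Composite weights (75% profit-interest units + 25% billable hours): Becker 0.1816; Lindqvist 0.1074; Sato 0.2328; Okafor 0.1793; Dube 0.1792; Ferraro 0.1198.
Proportional shares: Becker 56,671.41; Lindqvist 33,510.55; Sato 72,652.96; Okafor 55,957.32; Dube 55,920.11; Ferraro 37,387.66.
Rounded to nearest $1: Becker $56,671; Lindqvist $33,511; Sato $72,653; Okafor $55,957; Dube $55,920; Ferraro $37,388. Sum = $312,100.
No rounding difference to absorb.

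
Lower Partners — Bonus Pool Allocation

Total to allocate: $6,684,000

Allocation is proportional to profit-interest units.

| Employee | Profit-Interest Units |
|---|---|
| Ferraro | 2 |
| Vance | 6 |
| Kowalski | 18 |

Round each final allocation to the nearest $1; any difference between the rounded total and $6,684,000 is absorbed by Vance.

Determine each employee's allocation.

Sum of profit-interest units: 26.
Proportional shares: Ferraro 2/26 × $6,684,000 = 514,153.85; Vance 6/26 × $6,684,000 = 1,542,461.54; Kowalski 18/26 × $6,684,000 = 4,627,384.62.
At nearest $1: Ferraro $514,154; Vance $1,542,462; Kowalski $4,627,385. Sum = $6,684,001.
Difference $6,684,000 − $6,684,001 = −$1 applied to Vance: Vance becomes $1,542,461.

Ferraro: $514,154; Vance: $1,542,461; Kowalski: $4,627,385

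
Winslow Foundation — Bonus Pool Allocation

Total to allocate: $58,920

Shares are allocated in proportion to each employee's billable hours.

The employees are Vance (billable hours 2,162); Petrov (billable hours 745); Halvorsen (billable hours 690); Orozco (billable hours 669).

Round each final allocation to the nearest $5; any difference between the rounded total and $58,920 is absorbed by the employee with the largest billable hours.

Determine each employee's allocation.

Vance: $29,860 · Petrov: $10,290 · Halvorsen: $9,530 · Orozco: $9,240

Combined billable hours = 2,162 + 745 + 690 + 669 = 4,266.
Pro-rata amounts: Vance 29,860.53; Petrov 10,289.59; Halvorsen 9,529.96; Orozco 9,239.92.
At nearest $5: Vance $29,860; Petrov $10,290; Halvorsen $9,530; Orozco $9,240. Sum = $58,920.
Sum already equals the total — no adjustment.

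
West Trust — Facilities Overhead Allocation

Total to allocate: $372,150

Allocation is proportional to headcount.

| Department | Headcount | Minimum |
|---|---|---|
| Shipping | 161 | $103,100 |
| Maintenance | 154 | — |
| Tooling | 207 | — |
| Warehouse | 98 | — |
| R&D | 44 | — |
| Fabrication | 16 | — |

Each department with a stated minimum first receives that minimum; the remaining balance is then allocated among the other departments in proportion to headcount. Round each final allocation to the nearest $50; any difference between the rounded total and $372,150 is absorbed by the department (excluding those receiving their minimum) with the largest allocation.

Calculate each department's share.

Fund the minimums — Shipping $103,100. Balance $269,050.
Balance split over remaining headcount 519: Maintenance 79,833.72 → $79,850; Tooling 107,308.96 → $107,300; Warehouse 50,803.28 → $50,800; R&D 22,809.63 → $22,800; Fabrication 8,294.41 → $8,300.

Shipping: $103,100 · Maintenance: $79,850 · Tooling: $107,300 · Warehouse: $50,800 · R&D: $22,800 · Fabrication: $8,300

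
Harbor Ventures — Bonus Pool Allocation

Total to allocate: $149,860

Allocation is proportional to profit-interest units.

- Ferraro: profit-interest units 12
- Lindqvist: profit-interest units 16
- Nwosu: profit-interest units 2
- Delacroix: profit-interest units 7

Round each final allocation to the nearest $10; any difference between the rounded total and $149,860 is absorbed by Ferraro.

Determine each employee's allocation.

Sum of profit-interest units: 37.
Proportional shares: Ferraro 12/37 × $149,860 = 48,603.24; Lindqvist 16/37 × $149,860 = 64,804.32; Nwosu 2/37 × $149,860 = 8,100.54; Delacroix 7/37 × $149,860 = 28,351.89.
After rounding ($10): Ferraro $48,600; Lindqvist $64,800; Nwosu $8,100; Delacroix $28,350. Sum = $149,850.
Difference $149,860 − $149,850 = +$10 applied to Ferraro: Ferraro becomes $48,610.

Ferraro: $48,610; Lindqvist: $64,800; Nwosu: $8,100; Delacroix: $28,350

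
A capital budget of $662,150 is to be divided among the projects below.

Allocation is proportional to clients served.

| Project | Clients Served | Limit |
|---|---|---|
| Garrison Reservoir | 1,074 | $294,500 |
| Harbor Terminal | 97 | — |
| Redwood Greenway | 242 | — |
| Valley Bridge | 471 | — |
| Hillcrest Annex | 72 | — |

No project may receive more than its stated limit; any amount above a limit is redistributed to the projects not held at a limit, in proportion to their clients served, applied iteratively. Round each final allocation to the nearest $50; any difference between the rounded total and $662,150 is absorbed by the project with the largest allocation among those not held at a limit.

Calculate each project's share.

Combined clients served = 1,956.
Proportional shares (ignoring caps): Garrison Reservoir 363,573.16; Harbor Terminal 32,836.68; Redwood Greenway 81,922.44; Valley Bridge 159,444.10; Hillcrest Annex 24,373.62.
Capped: Garrison Reservoir ($294,500); balance $367,650 reallocated over remaining clients served 882.
Redistributed shares: Harbor Terminal 40,433.16 → $40,450; Redwood Greenway 100,874.49 → $100,850; Valley Bridge 196,330.10 → $196,350; Hillcrest Annex 30,012.24 → $30,000.

Garrison Reservoir: $294,500; Harbor Terminal: $40,450; Redwood Greenway: $100,850; Valley Bridge: $196,350; Hillcrest Annex: $30,000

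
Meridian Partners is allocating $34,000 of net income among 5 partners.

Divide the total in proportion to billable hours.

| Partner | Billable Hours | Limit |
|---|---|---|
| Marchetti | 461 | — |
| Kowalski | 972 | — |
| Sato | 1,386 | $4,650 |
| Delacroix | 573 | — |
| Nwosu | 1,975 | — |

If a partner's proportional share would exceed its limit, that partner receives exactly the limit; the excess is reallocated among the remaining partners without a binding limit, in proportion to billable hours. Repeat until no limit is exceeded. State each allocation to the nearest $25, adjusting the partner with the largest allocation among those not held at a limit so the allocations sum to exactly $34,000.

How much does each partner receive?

Total billable hours = 5,367.
Pro-rata shares before constraints: Marchetti 2,920.44; Kowalski 6,157.63; Sato 8,780.32; Delacroix 3,629.96; Nwosu 12,511.65.
Cap binds for Sato ($4,650); balance $29,350 reallocated over remaining billable hours 3,981.
Shares after redistribution: Marchetti 3,398.73 → $3,400; Kowalski 7,166.09 → $7,175; Delacroix 4,224.45 → $4,225; Nwosu 14,560.73 → $14,550.

Marchetti: $3,400 · Kowalski: $7,175 · Sato: $4,650 · Delacroix: $4,225 · Nwosu: $14,550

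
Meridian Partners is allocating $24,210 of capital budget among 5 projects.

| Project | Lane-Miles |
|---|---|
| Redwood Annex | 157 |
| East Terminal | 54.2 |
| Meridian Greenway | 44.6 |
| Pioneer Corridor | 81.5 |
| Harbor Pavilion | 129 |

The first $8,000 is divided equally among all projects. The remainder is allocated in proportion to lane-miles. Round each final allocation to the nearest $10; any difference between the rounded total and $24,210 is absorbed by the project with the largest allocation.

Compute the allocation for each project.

Redwood Annex: $7,070 · East Terminal: $3,480 · Meridian Greenway: $3,150 · Pioneer Corridor: $4,430 · Harbor Pavilion: $6,080

Equal tier: $8,000 ÷ 5 = $1,600 apiece.
Remainder $16,210 by lane-miles (total 466.3): Redwood Annex 5,457.80 → $5,460; East Terminal 1,884.16 → $1,880; Meridian Greenway 1,550.43 → $1,550; Pioneer Corridor 2,833.19 → $2,830; Harbor Pavilion 4,484.43 → $4,480.
Rounding difference +$10 on remainder applied to Redwood Annex.
Totals: Redwood Annex $1,600 + $5,470 = $7,070; East Terminal $1,600 + $1,880 = $3,480; Meridian Greenway $1,600 + $1,550 = $3,150; Pioneer Corridor $1,600 + $2,830 = $4,430; Harbor Pavilion $1,600 + $4,480 = $6,080.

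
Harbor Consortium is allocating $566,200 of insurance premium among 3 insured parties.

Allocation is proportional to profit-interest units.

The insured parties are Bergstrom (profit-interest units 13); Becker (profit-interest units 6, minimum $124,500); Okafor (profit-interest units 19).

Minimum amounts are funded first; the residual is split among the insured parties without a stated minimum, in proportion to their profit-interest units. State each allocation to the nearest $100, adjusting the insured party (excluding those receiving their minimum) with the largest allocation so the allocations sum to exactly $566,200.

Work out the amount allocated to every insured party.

Minimums first: Becker $124,500. Remaining pool $441,700.
Remaining pool split over remaining profit-interest units 32: Bergstrom 179,440.62 → $179,400; Okafor 262,259.38 → $262,300.

Bergstrom: $179,400 | Becker: $124,500 | Okafor: $262,300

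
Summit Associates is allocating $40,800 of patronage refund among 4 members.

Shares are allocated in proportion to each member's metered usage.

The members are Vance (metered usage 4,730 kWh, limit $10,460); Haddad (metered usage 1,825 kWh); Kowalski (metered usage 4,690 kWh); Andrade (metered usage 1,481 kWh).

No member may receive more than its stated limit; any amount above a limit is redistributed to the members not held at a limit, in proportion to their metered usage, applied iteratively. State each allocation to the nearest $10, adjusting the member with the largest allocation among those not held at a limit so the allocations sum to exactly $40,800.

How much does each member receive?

Vance: $10,460; Haddad: $6,920; Kowalski: $17,800; Andrade: $5,620

Metered usage total: 12,726.
Proportional shares (ignoring caps): Vance 15,164.55; Haddad 5,851.01; Kowalski 15,036.30; Andrade 4,748.14.
Capped: Vance ($10,460); remaining pool $30,340 reallocated over remaining metered usage 7,996.
Shares after redistribution: Haddad 6,924.77 → $6,920; Kowalski 17,795.72 → $17,800; Andrade 5,619.50 → $5,620.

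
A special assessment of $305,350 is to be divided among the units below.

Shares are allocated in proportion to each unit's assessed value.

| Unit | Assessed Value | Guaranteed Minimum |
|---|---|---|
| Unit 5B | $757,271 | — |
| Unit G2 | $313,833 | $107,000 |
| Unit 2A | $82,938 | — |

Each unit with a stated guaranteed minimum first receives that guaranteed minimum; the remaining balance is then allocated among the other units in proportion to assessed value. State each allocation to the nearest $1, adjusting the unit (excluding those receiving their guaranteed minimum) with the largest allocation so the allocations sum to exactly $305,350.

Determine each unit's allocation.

Guaranteed amounts: Unit G2 $107,000. Balance $198,350.
Balance split over remaining assessed value 840,209: Unit 5B 178,770.64 → $178,771; Unit 2A 19,579.36 → $19,579.

Unit 5B: $178,771; Unit G2: $107,000; Unit 2A: $19,579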